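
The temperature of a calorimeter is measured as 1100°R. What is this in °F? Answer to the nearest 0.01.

In Celsius: (1100 - 491.67) × 5/9 = 337.9611°C.
In Fahrenheit: 337.9611 × 1.8 + 32 = 640.33°F.

640.33°F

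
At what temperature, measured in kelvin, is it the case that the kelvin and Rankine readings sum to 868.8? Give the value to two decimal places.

Let K be the kelvin reading. The Rankine reading is R = 1.8·K.
Require K + R = 868.8: (2.8)·K = 868.8.
K = (868.8) / (2.8) = 310.29.

310.29 K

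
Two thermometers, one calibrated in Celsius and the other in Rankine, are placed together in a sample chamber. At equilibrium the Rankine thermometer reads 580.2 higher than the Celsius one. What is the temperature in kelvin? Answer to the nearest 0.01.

Let x be the Celsius reading; then the Rankine reading is 1.8·x + 491.67.
(1.8·x + 491.67) - x = 580.2  ⇒  (0.8)·x = 88.53  ⇒  x = 110.6625°C.
In kelvin: 110.6625 + 273.15 = 383.81 K.

383.81 K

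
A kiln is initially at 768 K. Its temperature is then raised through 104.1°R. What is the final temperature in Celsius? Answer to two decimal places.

Initial temperature in Celsius: 768 - 273.15 = 494.8500°C.
The 104.1°R change is an interval, so only the factor 5/9 applies: +104.1 × 5/9 = +57.8333°C.
Final Celsius temperature: 494.8500 + 57.8333 = 552.6833°C.

552.68°C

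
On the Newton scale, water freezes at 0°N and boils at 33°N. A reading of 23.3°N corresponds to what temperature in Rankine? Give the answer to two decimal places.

Linear interpolation between the fixed points: C = (23.3 - 0) × 100 / (33 - 0) = 70.6061°C.
Then 70.6061 × 1.8 + 491.67 = 618.76°R.

618.76°R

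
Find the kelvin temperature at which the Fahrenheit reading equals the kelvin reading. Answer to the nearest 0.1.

574.6 K

Let K be the kelvin reading. The Fahrenheit reading is F = 1.8·K - 459.67.
Set F = K: 1.8·K - 459.67 = K.
(0.8)·K = 459.67  ⇒  K = 574.6.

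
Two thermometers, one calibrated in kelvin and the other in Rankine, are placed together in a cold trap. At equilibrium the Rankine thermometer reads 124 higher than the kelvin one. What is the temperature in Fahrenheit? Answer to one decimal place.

Let x be the kelvin reading; then the Rankine reading is 1.8·x.
(1.8·x) - x = 124  ⇒  (0.8)·x = 124  ⇒  x = 155.0000 K.
In Celsius: 155 - 273.15 = -118.1500°C.
In Fahrenheit: -118.1500 × 1.8 + 32 = -180.7°F.

-180.7°F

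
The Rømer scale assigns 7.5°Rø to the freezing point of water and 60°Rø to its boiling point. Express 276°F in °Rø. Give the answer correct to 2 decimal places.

First in Celsius: (276 - 32) × 5/9 = 135.5556°C.
Linearly onto the Rømer scale: 7.5 + (135.5556 / 100) × (60 - 7.5) = 78.67°Rø.

78.67°Rø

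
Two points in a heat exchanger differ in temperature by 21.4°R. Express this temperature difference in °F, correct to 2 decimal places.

21.40°F

Rankine and Fahrenheit degrees are the same size, so the interval is unchanged: 21.40.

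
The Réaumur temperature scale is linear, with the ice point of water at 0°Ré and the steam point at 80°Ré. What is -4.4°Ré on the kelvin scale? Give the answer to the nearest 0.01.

Linear interpolation between the fixed points: C = (-4.4 - 0) × 100 / (80 - 0) = -5.5000°C.
Then -5.5000 + 273.15 = 267.65 K.

267.65 K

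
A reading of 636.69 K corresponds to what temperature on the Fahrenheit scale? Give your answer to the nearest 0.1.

686.4°F

In Celsius: 636.69 - 273.15 = 363.5400°C.
In Fahrenheit: 363.5400 × 1.8 + 32 = 686.4°F.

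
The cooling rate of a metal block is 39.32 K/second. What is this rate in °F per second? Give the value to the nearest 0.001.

Since only a temperature interval is involved, the additive offset between the scales drops out.
A change of 1 K is a change of 1.8°F, so 39.32 × 1.8 = 70.776.

70.776 °F/second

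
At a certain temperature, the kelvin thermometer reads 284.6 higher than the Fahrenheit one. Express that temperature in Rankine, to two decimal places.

Let x be the Fahrenheit reading; then the kelvin reading is 5/9·x + 255.372.
(5/9·x + 255.372) - x = 284.6  ⇒  (-4/9)·x = 29.2278  ⇒  x = -65.7625°F.
In Celsius: (-65.7625 - 32) × 5/9 = -54.3125°C.
In Rankine: -54.3125 × 1.8 + 491.67 = 393.91°R.

393.91°R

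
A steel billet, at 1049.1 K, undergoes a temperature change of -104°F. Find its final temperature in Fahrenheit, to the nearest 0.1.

1324.7°F

Initial temperature in Celsius: 1049.1 - 273.15 = 775.9500°C.
The 104°F change is an interval, so only the factor 5/9 applies: -104 × 5/9 = -57.7778°C.
Final Celsius temperature: 775.9500 - 57.7778 = 718.1722°C.
In Fahrenheit: 718.1722 × 1.8 + 32 = 1324.7°F.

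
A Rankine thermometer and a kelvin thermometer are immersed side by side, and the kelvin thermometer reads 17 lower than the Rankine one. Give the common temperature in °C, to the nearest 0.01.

Let x be the Rankine reading; then the kelvin reading is 5/9·x.
(5/9·x) - x = -17  ⇒  (-4/9)·x = -17  ⇒  x = 38.2500°R.
In Celsius: (38.25 - 491.67) × 5/9 = -251.90°C.

-251.90°C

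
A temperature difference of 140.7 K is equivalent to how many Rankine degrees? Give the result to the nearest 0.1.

253.3°R

An interval of 1 K corresponds to 1.8°R.
140.7 × 1.8 = 253.3.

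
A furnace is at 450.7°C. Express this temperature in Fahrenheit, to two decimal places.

843.26°F

In Fahrenheit: 450.7000 × 1.8 + 32 = 843.26°F.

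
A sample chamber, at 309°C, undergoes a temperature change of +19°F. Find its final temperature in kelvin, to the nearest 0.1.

The 19°F change is an interval, so only the factor 5/9 applies: +19 × 5/9 = +10.5556°C.
Final Celsius temperature: 309.0000 + 10.5556 = 319.5556°C.
In kelvin: 319.5556 + 273.15 = 592.7 K.

592.7 K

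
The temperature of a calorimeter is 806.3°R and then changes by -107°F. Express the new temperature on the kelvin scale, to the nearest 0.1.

Initial temperature in Celsius: (806.3 - 491.67) × 5/9 = 174.7944°C.
The 107°F change is an interval, so only the factor 5/9 applies: -107 × 5/9 = -59.4444°C.
Final Celsius temperature: 174.7944 - 59.4444 = 115.3500°C.
In kelvin: 115.3500 + 273.15 = 388.5 K.

388.5 K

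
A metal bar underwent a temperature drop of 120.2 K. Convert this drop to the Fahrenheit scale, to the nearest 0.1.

An interval of 1 K corresponds to 1.8°F.
120.2 × 1.8 = 216.4.

216.4°F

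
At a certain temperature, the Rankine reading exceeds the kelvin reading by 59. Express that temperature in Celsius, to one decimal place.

Let x be the Rankine reading; then the kelvin reading is 5/9·x.
(5/9·x) - x = -59  ⇒  (-4/9)·x = -59  ⇒  x = 132.7500°R.
In Celsius: (132.75 - 491.67) × 5/9 = -199.4°C.

-199.4°C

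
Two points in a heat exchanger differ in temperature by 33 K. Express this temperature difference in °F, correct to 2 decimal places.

59.40°F

Only the scale ratio 1.8 matters for a change in temperature.
33 × 1.8 = 59.40.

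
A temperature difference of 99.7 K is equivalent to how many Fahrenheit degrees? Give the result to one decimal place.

179.5°F

Only the scale ratio 1.8 matters for a change in temperature.
99.7 × 1.8 = 179.5.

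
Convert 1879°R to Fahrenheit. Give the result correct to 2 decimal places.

In Celsius: (1879 - 491.67) × 5/9 = 770.7389°C.
In Fahrenheit: 770.7389 × 1.8 + 32 = 1419.33°F.

1419.33°F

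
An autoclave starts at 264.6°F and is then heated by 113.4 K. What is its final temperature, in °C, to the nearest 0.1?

242.6°C

Initial temperature in Celsius: (264.6 - 32) × 5/9 = 129.2222°C.
The 113.4 K change is an interval; Kelvin and Celsius degrees are the same size, so ΔC = +113.4°C.
Final Celsius temperature: 129.2222 + 113.4000 = 242.6222°C.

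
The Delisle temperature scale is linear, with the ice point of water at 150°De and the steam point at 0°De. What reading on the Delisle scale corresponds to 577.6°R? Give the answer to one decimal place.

First in Celsius: (577.6 - 491.67) × 5/9 = 47.7389°C.
Linearly onto the Delisle scale: 150 + (47.7389 / 100) × (0 - 150) = 78.4°De.

78.4°De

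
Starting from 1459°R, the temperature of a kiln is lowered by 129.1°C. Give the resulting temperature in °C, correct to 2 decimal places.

408.31°C

Initial temperature in Celsius: (1459 - 491.67) × 5/9 = 537.4056°C.
Final Celsius temperature: 537.4056 - 129.1000 = 408.3056°C.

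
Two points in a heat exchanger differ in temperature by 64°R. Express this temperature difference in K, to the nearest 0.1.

35.6 K

For a temperature interval the offset drops out; only the factor 5/9 applies.
64 × 5/9 = 35.6.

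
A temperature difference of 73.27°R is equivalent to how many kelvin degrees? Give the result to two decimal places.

An interval of 1°R corresponds to 5/9 K.
73.27 × 5/9 = 40.71.

40.71 K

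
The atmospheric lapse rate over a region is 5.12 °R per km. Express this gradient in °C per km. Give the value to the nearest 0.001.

The quantity depends on a temperature interval, so only the ratio of degree sizes applies; the offset between the scales is irrelevant.
A change of 1°R is a change of 5/9°C, so 5.12 × 5/9 = 2.844.

2.844 °C/km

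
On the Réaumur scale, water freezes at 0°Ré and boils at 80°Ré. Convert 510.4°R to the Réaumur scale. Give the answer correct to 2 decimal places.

8.32°Ré

First in Celsius: (510.4 - 491.67) × 5/9 = 10.4056°C.
Linearly onto the Réaumur scale: 0 + (10.4056 / 100) × (80 - 0) = 8.32°Ré.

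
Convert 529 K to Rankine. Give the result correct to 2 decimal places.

In Celsius: 529 - 273.15 = 255.8500°C.
In Rankine: 255.8500 × 1.8 + 491.67 = 952.20°R.

952.20°R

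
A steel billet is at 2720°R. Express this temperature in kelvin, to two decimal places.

1511.11 K

In Celsius: (2720 - 491.67) × 5/9 = 1237.9611°C.
In kelvin: 1237.9611 + 273.15 = 1511.11 K.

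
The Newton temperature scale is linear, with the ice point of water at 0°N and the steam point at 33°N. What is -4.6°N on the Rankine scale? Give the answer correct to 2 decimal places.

Linear interpolation between the fixed points: C = (-4.6 - 0) × 100 / (33 - 0) = -13.9394°C.
Then -13.9394 × 1.8 + 491.67 = 466.58°R.

466.58°R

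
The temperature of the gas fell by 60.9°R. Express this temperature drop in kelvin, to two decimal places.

33.83 K

An interval of 1°R corresponds to 5/9 K.
60.9 × 5/9 = 33.83.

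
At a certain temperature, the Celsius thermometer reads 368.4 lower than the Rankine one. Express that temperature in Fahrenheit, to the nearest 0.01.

Let x be the Rankine reading; then the Celsius reading is 5/9·x - 273.15.
(5/9·x - 273.15) - x = -368.4  ⇒  (-4/9)·x = -95.25  ⇒  x = 214.3125°R.
In Celsius: (214.3125 - 491.67) × 5/9 = -154.0875°C.
In Fahrenheit: -154.0875 × 1.8 + 32 = -245.36°F.

-245.36°F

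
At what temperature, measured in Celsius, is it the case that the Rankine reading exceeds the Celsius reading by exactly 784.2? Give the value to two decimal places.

Let C be the Celsius reading. The Rankine reading is R = 1.8·C + 491.67.
Require R - C = 784.2: (0.8)·C + 491.67 = 784.2.
C = (784.2 - 491.67) / (0.8) = 365.66.

365.66°C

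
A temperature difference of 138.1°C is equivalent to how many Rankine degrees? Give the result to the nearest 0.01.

For a temperature interval the offset drops out; only the factor 1.8 applies.
138.1 × 1.8 = 248.58.

248.58°R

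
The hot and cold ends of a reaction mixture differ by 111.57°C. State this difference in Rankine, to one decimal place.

An interval of 1°C corresponds to 1.8°R.
111.57 × 1.8 = 200.8.

200.8°R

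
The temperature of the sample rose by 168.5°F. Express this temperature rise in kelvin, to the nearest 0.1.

93.6 K

For a temperature interval the offset drops out; only the factor 5/9 applies.
168.5 × 5/9 = 93.6.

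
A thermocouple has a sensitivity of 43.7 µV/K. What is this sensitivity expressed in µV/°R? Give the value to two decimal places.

The quantity depends on a temperature interval, so only the ratio of degree sizes applies; the offset between the scales is irrelevant.
A change of 1°R is a change of 5/9 K, so per °R the value is 43.7 × 5/9 = 24.28.

24.28 µV/°R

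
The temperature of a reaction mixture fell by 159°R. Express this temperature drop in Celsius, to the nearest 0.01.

Only the scale ratio 5/9 matters for a change in temperature.
159 × 5/9 = 88.33.

88.33°C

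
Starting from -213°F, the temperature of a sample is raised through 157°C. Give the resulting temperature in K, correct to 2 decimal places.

Initial temperature in Celsius: (-213 - 32) × 5/9 = -136.1111°C.
Final Celsius temperature: -136.1111 + 157.0000 = 20.8889°C.
In kelvin: 20.8889 + 273.15 = 294.04 K.

294.04 K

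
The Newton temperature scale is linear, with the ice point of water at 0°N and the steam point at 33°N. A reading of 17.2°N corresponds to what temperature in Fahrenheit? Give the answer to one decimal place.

125.8°F

Linear interpolation between the fixed points: C = (17.2 - 0) × 100 / (33 - 0) = 52.1212°C.
Then 52.1212 × 1.8 + 32 = 125.8°F.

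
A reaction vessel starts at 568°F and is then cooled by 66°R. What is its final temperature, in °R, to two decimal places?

Initial temperature in Celsius: (568 - 32) × 5/9 = 297.7778°C.
The 66°R change is an interval, so only the factor 5/9 applies: -66 × 5/9 = -36.6667°C.
Final Celsius temperature: 297.7778 - 36.6667 = 261.1111°C.
In Rankine: 261.1111 × 1.8 + 491.67 = 961.67°R.

961.67°R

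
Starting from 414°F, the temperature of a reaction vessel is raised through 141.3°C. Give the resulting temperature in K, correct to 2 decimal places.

Initial temperature in Celsius: (414 - 32) × 5/9 = 212.2222°C.
Final Celsius temperature: 212.2222 + 141.3000 = 353.5222°C.
In kelvin: 353.5222 + 273.15 = 626.67 K.

626.67 K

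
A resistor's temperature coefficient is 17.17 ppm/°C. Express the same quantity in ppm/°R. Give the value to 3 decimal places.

The quantity depends on a temperature interval, so only the ratio of degree sizes applies; the offset between the scales is irrelevant.
A change of 1°R is a change of 5/9°C, so per °R the value is 17.17 × 5/9 = 9.539.

9.539 ppm/°R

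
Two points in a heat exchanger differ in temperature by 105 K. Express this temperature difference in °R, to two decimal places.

Only the scale ratio 1.8 matters for a change in temperature.
105 × 1.8 = 189.00.

189.00°R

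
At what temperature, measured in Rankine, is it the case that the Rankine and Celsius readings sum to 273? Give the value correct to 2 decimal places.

351.10°R

Let R be the Rankine reading. The Celsius reading is C = 5/9·R - 273.15.
Require R + C = 273: (14/9)·R - 273.15 = 273.
R = (273 + 273.15) / (14/9) = 351.10.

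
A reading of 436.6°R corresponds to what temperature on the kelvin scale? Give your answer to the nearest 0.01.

242.56 K

In Celsius: (436.6 - 491.67) × 5/9 = -30.5944°C.
In kelvin: -30.5944 + 273.15 = 242.56 K.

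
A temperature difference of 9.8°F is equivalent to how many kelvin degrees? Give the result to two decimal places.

5.44 K

Only the scale ratio 5/9 matters for a change in temperature.
9.8 × 5/9 = 5.44.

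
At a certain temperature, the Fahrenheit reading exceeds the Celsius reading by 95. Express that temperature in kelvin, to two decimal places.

Let x be the Fahrenheit reading; then the Celsius reading is 5/9·x - 17.7778.
(5/9·x - 17.7778) - x = -95  ⇒  (-4/9)·x = -77.2222  ⇒  x = 173.7500°F.
In Celsius: (173.75 - 32) × 5/9 = 78.7500°C.
In kelvin: 78.7500 + 273.15 = 351.90 K.

351.90 K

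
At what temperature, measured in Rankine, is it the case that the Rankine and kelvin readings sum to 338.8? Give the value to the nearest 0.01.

217.80°R

Let R be the Rankine reading. The kelvin reading is K = 5/9·R.
Require R + K = 338.8: (14/9)·R = 338.8.
R = (338.8) / (14/9) = 217.80.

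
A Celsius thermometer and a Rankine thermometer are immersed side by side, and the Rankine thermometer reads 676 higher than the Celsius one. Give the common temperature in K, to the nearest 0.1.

503.6 K

Let x be the Celsius reading; then the Rankine reading is 1.8·x + 491.67.
(1.8·x + 491.67) - x = 676  ⇒  (0.8)·x = 184.33  ⇒  x = 230.4125°C.
In kelvin: 230.4125 + 273.15 = 503.6 K.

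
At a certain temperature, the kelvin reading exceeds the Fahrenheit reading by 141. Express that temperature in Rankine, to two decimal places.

Let x be the Fahrenheit reading; then the kelvin reading is 5/9·x + 255.372.
(5/9·x + 255.372) - x = 141  ⇒  (-4/9)·x = -114.372  ⇒  x = 257.3375°F.
In Celsius: (257.3375 - 32) × 5/9 = 125.1875°C.
In Rankine: 125.1875 × 1.8 + 491.67 = 717.01°R.

717.01°R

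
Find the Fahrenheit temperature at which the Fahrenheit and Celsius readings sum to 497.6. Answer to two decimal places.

331.31°F

Let F be the Fahrenheit reading. The Celsius reading is C = 5/9·F - 17.7778.
Require F + C = 497.6: (14/9)·F - 17.7778 = 497.6.
F = (497.6 + 17.7778) / (14/9) = 331.31.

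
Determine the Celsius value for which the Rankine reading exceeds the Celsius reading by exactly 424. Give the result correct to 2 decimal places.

-84.59°C

Let C be the Celsius reading. The Rankine reading is R = 1.8·C + 491.67.
Require R - C = 424: (0.8)·C + 491.67 = 424.
C = (424 - 491.67) / (0.8) = -84.59.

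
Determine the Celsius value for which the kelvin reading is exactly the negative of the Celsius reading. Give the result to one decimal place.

Let C be the Celsius reading. The kelvin reading is K = 1·C + 273.15.
Require K = -1·C: 1·C + 273.15 = -1·C.
(2)·C = -273.15  ⇒  C = -136.6.

-136.6°C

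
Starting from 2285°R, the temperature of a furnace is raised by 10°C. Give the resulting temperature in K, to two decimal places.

1279.44 K

Initial temperature in Celsius: (2285 - 491.67) × 5/9 = 996.2944°C.
Final Celsius temperature: 996.2944 + 10.0000 = 1006.2944°C.
In kelvin: 1006.2944 + 273.15 = 1279.44 K.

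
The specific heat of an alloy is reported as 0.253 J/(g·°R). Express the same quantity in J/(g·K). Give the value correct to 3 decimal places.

Since only a temperature interval is involved, the additive offset between the scales drops out.
A change of 1 K is a change of 1.8°R, so per K the value is 0.253 × 1.8 = 0.455.

0.455 J/(g·K)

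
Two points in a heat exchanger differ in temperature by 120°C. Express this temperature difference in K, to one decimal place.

120.0 K

Celsius and kelvin degrees are the same size, so the interval is unchanged: 120.0.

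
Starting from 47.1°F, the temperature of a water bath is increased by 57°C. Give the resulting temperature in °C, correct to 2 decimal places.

Initial temperature in Celsius: (47.1 - 32) × 5/9 = 8.3889°C.
Final Celsius temperature: 8.3889 + 57.0000 = 65.3889°C.

65.39°C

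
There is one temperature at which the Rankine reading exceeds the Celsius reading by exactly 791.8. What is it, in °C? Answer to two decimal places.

Let C be the Celsius reading. The Rankine reading is R = 1.8·C + 491.67.
Require R - C = 791.8: (0.8)·C + 491.67 = 791.8.
C = (791.8 - 491.67) / (0.8) = 375.16.

375.16°C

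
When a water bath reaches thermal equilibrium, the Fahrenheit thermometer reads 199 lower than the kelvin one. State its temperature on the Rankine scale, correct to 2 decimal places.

586.51°R

Let x be the kelvin reading; then the Fahrenheit reading is 1.8·x - 459.67.
(1.8·x - 459.67) - x = -199  ⇒  (0.8)·x = 260.67  ⇒  x = 325.8375 K.
In Celsius: 325.8375 - 273.15 = 52.6875°C.
In Rankine: 52.6875 × 1.8 + 491.67 = 586.51°R.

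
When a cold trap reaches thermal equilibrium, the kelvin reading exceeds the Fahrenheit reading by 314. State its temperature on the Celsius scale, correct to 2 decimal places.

-91.06°C

Let x be the Fahrenheit reading; then the kelvin reading is 5/9·x + 255.372.
(5/9·x + 255.372) - x = 314  ⇒  (-4/9)·x = 58.6278  ⇒  x = -131.9125°F.
In Celsius: (-131.9125 - 32) × 5/9 = -91.06°C.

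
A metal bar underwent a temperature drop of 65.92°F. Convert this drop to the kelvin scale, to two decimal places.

An interval of 1°F corresponds to 5/9 K.
65.92 × 5/9 = 36.62.

36.62 K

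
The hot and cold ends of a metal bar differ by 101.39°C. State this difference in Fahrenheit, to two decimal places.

Only the scale ratio 1.8 matters for a change in temperature.
101.39 × 1.8 = 182.50.

182.50°F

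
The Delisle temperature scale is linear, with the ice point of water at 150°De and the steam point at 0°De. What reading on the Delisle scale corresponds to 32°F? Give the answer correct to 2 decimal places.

150.00°De

First in Celsius: (32 - 32) × 5/9 = 0.0000°C.
Linearly onto the Delisle scale: 150 + (0.0000 / 100) × (0 - 150) = 150.00°De.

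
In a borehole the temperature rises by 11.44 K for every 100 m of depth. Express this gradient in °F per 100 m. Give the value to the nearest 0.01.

Since only a temperature interval is involved, the additive offset between the scales drops out.
A change of 1 K is a change of 1.8°F, so 11.44 × 1.8 = 20.59.

20.59 °F/100 m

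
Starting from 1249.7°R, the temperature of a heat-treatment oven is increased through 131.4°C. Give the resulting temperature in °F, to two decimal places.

1026.55°F

Initial temperature in Celsius: (1249.7 - 491.67) × 5/9 = 421.1278°C.
Final Celsius temperature: 421.1278 + 131.4000 = 552.5278°C.
In Fahrenheit: 552.5278 × 1.8 + 32 = 1026.55°F.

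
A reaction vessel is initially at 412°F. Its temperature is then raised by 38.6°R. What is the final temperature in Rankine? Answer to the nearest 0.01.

910.27°R

Initial temperature in Celsius: (412 - 32) × 5/9 = 211.1111°C.
The 38.6°R change is an interval, so only the factor 5/9 applies: +38.6 × 5/9 = +21.4444°C.
Final Celsius temperature: 211.1111 + 21.4444 = 232.5556°C.
In Rankine: 232.5556 × 1.8 + 491.67 = 910.27°R.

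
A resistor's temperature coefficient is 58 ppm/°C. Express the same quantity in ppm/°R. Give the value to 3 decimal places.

Since only a temperature interval is involved, the additive offset between the scales drops out.
A change of 1°R is a change of 5/9°C, so per °R the value is 58 × 5/9 = 32.222.

32.222 ppm/°R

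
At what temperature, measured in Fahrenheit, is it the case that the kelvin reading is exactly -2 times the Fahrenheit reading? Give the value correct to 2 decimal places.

-99.93°F

Let F be the Fahrenheit reading. The kelvin reading is K = 5/9·F + 255.372.
Require K = -2·F: 5/9·F + 255.372 = -2·F.
(23/9)·F = -255.372  ⇒  F = -99.93.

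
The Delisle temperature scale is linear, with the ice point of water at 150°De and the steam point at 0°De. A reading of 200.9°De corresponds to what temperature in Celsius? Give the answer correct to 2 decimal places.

-33.93°C

Linear interpolation between the fixed points: C = (200.9 - 150) × 100 / (0 - 150) = -33.9333°C.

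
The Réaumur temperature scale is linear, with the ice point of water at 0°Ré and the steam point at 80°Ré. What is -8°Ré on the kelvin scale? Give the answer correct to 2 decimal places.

Linear interpolation between the fixed points: C = (-8 - 0) × 100 / (80 - 0) = -10.0000°C.
Then -10.0000 + 273.15 = 263.15 K.

263.15 K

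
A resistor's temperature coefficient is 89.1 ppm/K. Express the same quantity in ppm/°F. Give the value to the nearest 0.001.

The quantity depends on a temperature interval, so only the ratio of degree sizes applies; the offset between the scales is irrelevant.
A change of 1°F is a change of 5/9 K, so per °F the value is 89.1 × 5/9 = 49.500.

49.500 ppm/°F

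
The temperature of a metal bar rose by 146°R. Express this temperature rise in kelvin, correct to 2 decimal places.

For a temperature interval the offset drops out; only the factor 5/9 applies.
146 × 5/9 = 81.11.

81.11 K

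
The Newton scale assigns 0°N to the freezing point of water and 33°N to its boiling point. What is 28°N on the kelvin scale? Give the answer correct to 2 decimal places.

Linear interpolation between the fixed points: C = (28 - 0) × 100 / (33 - 0) = 84.8485°C.
Then 84.8485 + 273.15 = 358.00 K.

358.00 K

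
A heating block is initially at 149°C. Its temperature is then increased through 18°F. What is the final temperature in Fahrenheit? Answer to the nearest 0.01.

The 18°F change is an interval, so only the factor 5/9 applies: +18 × 5/9 = +10.0000°C.
Final Celsius temperature: 149.0000 + 10.0000 = 159.0000°C.
In Fahrenheit: 159.0000 × 1.8 + 32 = 318.20°F.

318.20°F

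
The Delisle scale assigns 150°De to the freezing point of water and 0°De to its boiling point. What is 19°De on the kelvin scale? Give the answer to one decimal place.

Linear interpolation between the fixed points: C = (19 - 150) × 100 / (0 - 150) = 87.3333°C.
Then 87.3333 + 273.15 = 360.5 K.

360.5 K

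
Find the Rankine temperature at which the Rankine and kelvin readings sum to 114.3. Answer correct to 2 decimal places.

73.48°R

Let R be the Rankine reading. The kelvin reading is K = 5/9·R.
Require R + K = 114.3: (14/9)·R = 114.3.
R = (114.3) / (14/9) = 73.48.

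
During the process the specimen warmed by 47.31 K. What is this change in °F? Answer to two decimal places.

For a temperature interval the offset drops out; only the factor 1.8 applies.
47.31 × 1.8 = 85.16.

85.16°F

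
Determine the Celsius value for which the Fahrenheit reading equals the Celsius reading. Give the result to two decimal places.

Let C be the Celsius reading. The Fahrenheit reading is F = 1.8·C + 32.
Set F = C: 1.8·C + 32 = C.
(0.8)·C = -32  ⇒  C = -40.00.

-40.00°C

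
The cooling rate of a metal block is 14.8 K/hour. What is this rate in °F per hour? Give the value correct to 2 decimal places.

The quantity depends on a temperature interval, so only the ratio of degree sizes applies; the offset between the scales is irrelevant.
A change of 1 K is a change of 1.8°F, so 14.8 × 1.8 = 26.64.

26.64 °F/hour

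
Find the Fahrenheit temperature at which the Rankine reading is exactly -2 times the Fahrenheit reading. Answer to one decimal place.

Let F be the Fahrenheit reading. The Rankine reading is R = 1·F + 459.67.
Require R = -2·F: 1·F + 459.67 = -2·F.
(3)·F = -459.67  ⇒  F = -153.2.

-153.2°F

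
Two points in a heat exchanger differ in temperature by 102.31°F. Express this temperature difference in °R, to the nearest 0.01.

Fahrenheit and Rankine degrees are the same size, so the interval is unchanged: 102.31.

102.31°R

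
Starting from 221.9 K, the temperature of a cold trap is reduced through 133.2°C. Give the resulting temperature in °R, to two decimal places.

Initial temperature in Celsius: 221.9 - 273.15 = -51.2500°C.
Final Celsius temperature: -51.2500 - 133.2000 = -184.4500°C.
In Rankine: -184.4500 × 1.8 + 491.67 = 159.66°R.

159.66°R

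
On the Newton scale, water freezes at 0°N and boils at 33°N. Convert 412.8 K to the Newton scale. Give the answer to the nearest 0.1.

First in Celsius: 412.8 - 273.15 = 139.6500°C.
Linearly onto the Newton scale: 0 + (139.6500 / 100) × (33 - 0) = 46.1°N.

46.1°N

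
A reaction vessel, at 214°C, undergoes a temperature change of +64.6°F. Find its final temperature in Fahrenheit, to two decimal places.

The 64.6°F change is an interval, so only the factor 5/9 applies: +64.6 × 5/9 = +35.8889°C.
Final Celsius temperature: 214.0000 + 35.8889 = 249.8889°C.
In Fahrenheit: 249.8889 × 1.8 + 32 = 481.80°F.

481.80°F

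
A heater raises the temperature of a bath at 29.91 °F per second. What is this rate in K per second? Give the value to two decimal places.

16.62 K/second

The quantity depends on a temperature interval, so only the ratio of degree sizes applies; the offset between the scales is irrelevant.
A change of 1°F is a change of 5/9 K, so 29.91 × 5/9 = 16.62.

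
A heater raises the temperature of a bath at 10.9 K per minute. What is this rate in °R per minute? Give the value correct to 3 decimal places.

19.620 °R/minute

Since only a temperature interval is involved, the additive offset between the scales drops out.
A change of 1 K is a change of 1.8°R, so 10.9 × 1.8 = 19.620.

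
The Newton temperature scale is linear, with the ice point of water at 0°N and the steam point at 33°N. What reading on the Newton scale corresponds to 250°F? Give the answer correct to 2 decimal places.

First in Celsius: (250 - 32) × 5/9 = 121.1111°C.
Linearly onto the Newton scale: 0 + (121.1111 / 100) × (33 - 0) = 39.97°N.

39.97°N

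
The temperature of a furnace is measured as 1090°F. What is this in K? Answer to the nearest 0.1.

860.9 K

In Celsius: (1090 - 32) × 5/9 = 587.7778°C.
In kelvin: 587.7778 + 273.15 = 860.9 K.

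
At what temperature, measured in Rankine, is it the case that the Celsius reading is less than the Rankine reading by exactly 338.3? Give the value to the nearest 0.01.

Let R be the Rankine reading. The Celsius reading is C = 5/9·R - 273.15.
Require C - R = -338.3: (-4/9)·R - 273.15 = -338.3.
R = (-338.3 + 273.15) / (-4/9) = 146.59.

146.59°R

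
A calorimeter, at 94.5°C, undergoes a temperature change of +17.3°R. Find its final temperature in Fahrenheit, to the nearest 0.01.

The 17.3°R change is an interval, so only the factor 5/9 applies: +17.3 × 5/9 = +9.6111°C.
Final Celsius temperature: 94.5000 + 9.6111 = 104.1111°C.
In Fahrenheit: 104.1111 × 1.8 + 32 = 219.40°F.

219.40°F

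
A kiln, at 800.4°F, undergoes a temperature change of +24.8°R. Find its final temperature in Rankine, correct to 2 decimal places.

1284.87°R

Initial temperature in Celsius: (800.4 - 32) × 5/9 = 426.8889°C.
The 24.8°R change is an interval, so only the factor 5/9 applies: +24.8 × 5/9 = +13.7778°C.
Final Celsius temperature: 426.8889 + 13.7778 = 440.6667°C.
In Rankine: 440.6667 × 1.8 + 491.67 = 1284.87°R.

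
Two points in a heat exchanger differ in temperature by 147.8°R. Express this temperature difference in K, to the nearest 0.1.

An interval of 1°R corresponds to 5/9 K.
147.8 × 5/9 = 82.1.

82.1 K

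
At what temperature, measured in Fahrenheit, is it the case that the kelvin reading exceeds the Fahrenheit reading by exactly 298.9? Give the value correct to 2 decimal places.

Let F be the Fahrenheit reading. The kelvin reading is K = 5/9·F + 255.372.
Require K - F = 298.9: (-4/9)·F + 255.372 = 298.9.
F = (298.9 - 255.372) / (-4/9) = -97.94.

-97.94°F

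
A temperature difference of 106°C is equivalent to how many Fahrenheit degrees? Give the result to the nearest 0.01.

An interval of 1°C corresponds to 1.8°F.
106 × 1.8 = 190.80.

190.80°F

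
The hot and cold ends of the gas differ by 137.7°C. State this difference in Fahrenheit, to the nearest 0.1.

247.9°F

For a temperature interval the offset drops out; only the factor 1.8 applies.
137.7 × 1.8 = 247.9.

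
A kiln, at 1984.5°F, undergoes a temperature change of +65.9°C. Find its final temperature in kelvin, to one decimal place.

1423.8 K

Initial temperature in Celsius: (1984.5 - 32) × 5/9 = 1084.7222°C.
Final Celsius temperature: 1084.7222 + 65.9000 = 1150.6222°C.
In kelvin: 1150.6222 + 273.15 = 1423.8 K.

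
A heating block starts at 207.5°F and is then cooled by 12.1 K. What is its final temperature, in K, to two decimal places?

Initial temperature in Celsius: (207.5 - 32) × 5/9 = 97.5000°C.
The 12.1 K change is an interval; Kelvin and Celsius degrees are the same size, so ΔC = -12.1°C.
Final Celsius temperature: 97.5000 - 12.1000 = 85.4000°C.
In kelvin: 85.4000 + 273.15 = 358.55 K.

358.55 K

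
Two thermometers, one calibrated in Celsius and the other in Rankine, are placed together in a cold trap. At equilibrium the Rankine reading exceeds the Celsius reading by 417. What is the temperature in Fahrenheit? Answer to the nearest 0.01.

-136.01°F

Let x be the Celsius reading; then the Rankine reading is 1.8·x + 491.67.
(1.8·x + 491.67) - x = 417  ⇒  (0.8)·x = -74.67  ⇒  x = -93.3375°C.
In Fahrenheit: -93.3375 × 1.8 + 32 = -136.01°F.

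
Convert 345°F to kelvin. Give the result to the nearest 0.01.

In Celsius: (345 - 32) × 5/9 = 173.8889°C.
In kelvin: 173.8889 + 273.15 = 447.04 K.

447.04 K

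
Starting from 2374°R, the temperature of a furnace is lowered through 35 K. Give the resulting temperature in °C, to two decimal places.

Initial temperature in Celsius: (2374 - 491.67) × 5/9 = 1045.7389°C.
The 35 K change is an interval; Kelvin and Celsius degrees are the same size, so ΔC = -35°C.
Final Celsius temperature: 1045.7389 - 35.0000 = 1010.7389°C.

1010.74°C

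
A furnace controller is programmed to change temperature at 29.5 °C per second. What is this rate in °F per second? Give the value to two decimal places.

53.10 °F/second

Since only a temperature interval is involved, the additive offset between the scales drops out.
A change of 1°C is a change of 1.8°F, so 29.5 × 1.8 = 53.10.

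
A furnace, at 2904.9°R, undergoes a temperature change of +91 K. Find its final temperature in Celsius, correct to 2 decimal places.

1431.68°C

Initial temperature in Celsius: (2904.9 - 491.67) × 5/9 = 1340.6833°C.
The 91 K change is an interval; Kelvin and Celsius degrees are the same size, so ΔC = +91°C.
Final Celsius temperature: 1340.6833 + 91.0000 = 1431.6833°C.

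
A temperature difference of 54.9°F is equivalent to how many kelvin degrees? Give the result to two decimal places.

An interval of 1°F corresponds to 5/9 K.
54.9 × 5/9 = 30.50.

30.50 K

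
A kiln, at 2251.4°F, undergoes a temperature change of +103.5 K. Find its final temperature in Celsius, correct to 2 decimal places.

1336.50°C

Initial temperature in Celsius: (2251.4 - 32) × 5/9 = 1233.0000°C.
The 103.5 K change is an interval; Kelvin and Celsius degrees are the same size, so ΔC = +103.5°C.
Final Celsius temperature: 1233.0000 + 103.5000 = 1336.5000°C.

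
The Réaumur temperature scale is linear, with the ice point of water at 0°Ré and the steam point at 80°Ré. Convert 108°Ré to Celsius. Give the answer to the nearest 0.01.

135.00°C

Linear interpolation between the fixed points: C = (108 - 0) × 100 / (80 - 0) = 135.0000°C.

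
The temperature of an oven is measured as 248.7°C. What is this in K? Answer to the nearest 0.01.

521.85 K

In kelvin: 248.7000 + 273.15 = 521.85 K.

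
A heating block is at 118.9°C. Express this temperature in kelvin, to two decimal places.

392.05 K

In kelvin: 118.9000 + 273.15 = 392.05 K.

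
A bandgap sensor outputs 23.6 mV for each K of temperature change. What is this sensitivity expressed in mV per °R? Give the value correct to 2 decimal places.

Since only a temperature interval is involved, the additive offset between the scales drops out.
A change of 1°R is a change of 5/9 K, so per °R the value is 23.6 × 5/9 = 13.11.

13.11 mV per °R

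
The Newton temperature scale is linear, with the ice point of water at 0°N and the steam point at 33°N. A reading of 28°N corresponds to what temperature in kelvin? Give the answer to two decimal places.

Linear interpolation between the fixed points: C = (28 - 0) × 100 / (33 - 0) = 84.8485°C.
Then 84.8485 + 273.15 = 358.00 K.

358.00 K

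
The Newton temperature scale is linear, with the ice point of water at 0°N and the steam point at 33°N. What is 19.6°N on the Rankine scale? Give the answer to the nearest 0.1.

598.6°R

Linear interpolation between the fixed points: C = (19.6 - 0) × 100 / (33 - 0) = 59.3939°C.
Then 59.3939 × 1.8 + 491.67 = 598.6°R.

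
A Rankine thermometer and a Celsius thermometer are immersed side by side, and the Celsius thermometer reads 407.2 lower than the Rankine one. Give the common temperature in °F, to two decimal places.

-158.06°F

Let x be the Rankine reading; then the Celsius reading is 5/9·x - 273.15.
(5/9·x - 273.15) - x = -407.2  ⇒  (-4/9)·x = -134.05  ⇒  x = 301.6125°R.
In Celsius: (301.6125 - 491.67) × 5/9 = -105.5875°C.
In Fahrenheit: -105.5875 × 1.8 + 32 = -158.06°F.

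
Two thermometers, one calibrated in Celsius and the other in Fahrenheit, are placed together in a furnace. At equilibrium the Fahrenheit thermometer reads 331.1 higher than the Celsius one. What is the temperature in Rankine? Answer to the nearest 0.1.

Let x be the Celsius reading; then the Fahrenheit reading is 1.8·x + 32.
(1.8·x + 32) - x = 331.1  ⇒  (0.8)·x = 299.1  ⇒  x = 373.8750°C.
In Rankine: 373.8750 × 1.8 + 491.67 = 1164.6°R.

1164.6°R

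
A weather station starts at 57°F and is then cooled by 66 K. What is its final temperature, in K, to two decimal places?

221.04 K

Initial temperature in Celsius: (57 - 32) × 5/9 = 13.8889°C.
The 66 K change is an interval; Kelvin and Celsius degrees are the same size, so ΔC = -66°C.
Final Celsius temperature: 13.8889 - 66.0000 = -52.1111°C.
In kelvin: -52.1111 + 273.15 = 221.04 K.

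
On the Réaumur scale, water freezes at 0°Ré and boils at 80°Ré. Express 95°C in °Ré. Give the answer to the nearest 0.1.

Linearly onto the Réaumur scale: 0 + (95.0000 / 100) × (80 - 0) = 76.0°Ré.

76.0°Ré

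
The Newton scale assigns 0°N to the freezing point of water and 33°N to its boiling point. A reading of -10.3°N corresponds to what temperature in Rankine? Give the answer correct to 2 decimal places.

435.49°R

Linear interpolation between the fixed points: C = (-10.3 - 0) × 100 / (33 - 0) = -31.2121°C.
Then -31.2121 × 1.8 + 491.67 = 435.49°R.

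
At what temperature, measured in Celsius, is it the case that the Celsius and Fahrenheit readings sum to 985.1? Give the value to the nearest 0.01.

340.39°C

Let C be the Celsius reading. The Fahrenheit reading is F = 1.8·C + 32.
Require C + F = 985.1: (2.8)·C + 32 = 985.1.
C = (985.1 - 32) / (2.8) = 340.39.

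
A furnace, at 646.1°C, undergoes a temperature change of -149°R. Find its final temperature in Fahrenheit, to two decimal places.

The 149°R change is an interval, so only the factor 5/9 applies: -149 × 5/9 = -82.7778°C.
Final Celsius temperature: 646.1000 - 82.7778 = 563.3222°C.
In Fahrenheit: 563.3222 × 1.8 + 32 = 1045.98°F.

1045.98°F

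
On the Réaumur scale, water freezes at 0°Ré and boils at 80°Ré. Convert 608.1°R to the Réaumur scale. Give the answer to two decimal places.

First in Celsius: (608.1 - 491.67) × 5/9 = 64.6833°C.
Linearly onto the Réaumur scale: 0 + (64.6833 / 100) × (80 - 0) = 51.75°Ré.

51.75°Ré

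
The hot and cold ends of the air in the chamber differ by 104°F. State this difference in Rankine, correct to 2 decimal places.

Fahrenheit and Rankine degrees are the same size, so the interval is unchanged: 104.00.

104.00°R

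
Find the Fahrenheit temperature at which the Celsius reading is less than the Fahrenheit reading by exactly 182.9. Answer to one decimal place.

Let F be the Fahrenheit reading. The Celsius reading is C = 5/9·F - 17.7778.
Require C - F = -182.9: (-4/9)·F - 17.7778 = -182.9.
F = (-182.9 + 17.7778) / (-4/9) = 371.5.

371.5°F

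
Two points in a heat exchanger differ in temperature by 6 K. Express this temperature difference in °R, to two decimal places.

10.80°R

For a temperature interval the offset drops out; only the factor 1.8 applies.
6 × 1.8 = 10.80.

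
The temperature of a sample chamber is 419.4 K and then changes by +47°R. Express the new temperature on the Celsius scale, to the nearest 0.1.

Initial temperature in Celsius: 419.4 - 273.15 = 146.2500°C.
The 47°R change is an interval, so only the factor 5/9 applies: +47 × 5/9 = +26.1111°C.
Final Celsius temperature: 146.2500 + 26.1111 = 172.3611°C.

172.4°C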